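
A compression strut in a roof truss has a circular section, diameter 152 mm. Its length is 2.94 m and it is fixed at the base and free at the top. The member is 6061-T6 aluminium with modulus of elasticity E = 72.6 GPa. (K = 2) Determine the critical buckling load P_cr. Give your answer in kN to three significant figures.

P_cr ≈ 543 kN

I = πd⁴/64 = π×152⁴/64 = 2.620×10^7 mm⁴
I = 2.620×10^7 mm⁴ = 2.620×10^-5 m⁴
Effective length L_e = K·L = 2 × 2.94 = 5.880 m
P_cr = π²EI / L_e² = π² × 72.6×10⁹ × 2.620×10^-5 / 5.880² = 5.430×10^5 N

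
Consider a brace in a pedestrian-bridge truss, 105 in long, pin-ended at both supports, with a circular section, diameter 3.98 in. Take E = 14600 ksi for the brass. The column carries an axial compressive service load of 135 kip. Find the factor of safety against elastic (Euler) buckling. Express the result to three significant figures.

I = πd⁴/64 = π×3.98⁴/64 = 12.32 in⁴
Effective length L_e = K·L = 1 × 105 = 105.0 in
P_cr = π²EI / L_e² = π² × 14600×10³ × 12.32 / 105.0² = 1.610×10^5 lb
Factor of safety n = P_cr / P = 160.98 / 135 = 1.19

n ≈ 1.19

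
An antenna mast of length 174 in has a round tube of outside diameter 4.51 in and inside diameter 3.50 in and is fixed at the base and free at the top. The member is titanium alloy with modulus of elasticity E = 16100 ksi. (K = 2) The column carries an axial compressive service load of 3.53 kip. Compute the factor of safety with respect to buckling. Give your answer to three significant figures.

n ≈ 4.81

d_o = 4.51 in, d_i = 3.50 in
I = π(d_o⁴ − d_i⁴)/64 = π(4.51⁴ − 3.500⁴)/64 = 12.94 in⁴
Effective length L_e = K·L = 2 × 174 = 348.0 in
P_cr = π²EI / L_e² = π² × 16100×10³ × 12.94 / 348.0² = 1.698×10^4 lb
Factor of safety n = P_cr / P = 16.982 / 3.53 = 4.81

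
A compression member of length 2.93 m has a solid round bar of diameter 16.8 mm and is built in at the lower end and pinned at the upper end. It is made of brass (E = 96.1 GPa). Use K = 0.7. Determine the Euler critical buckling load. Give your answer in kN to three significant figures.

I = πd⁴/64 = π×16.8⁴/64 = 3.910×10^3 mm⁴
I = 3.910×10^3 mm⁴ = 3.910×10^-9 m⁴
Effective length L_e = K·L = 0.7 × 2.93 = 2.051 m
P_cr = π²EI / L_e² = π² × 96.1×10⁹ × 3.910×10^-9 / 2.051² = 881.7 N

P_cr ≈ 0.882 kN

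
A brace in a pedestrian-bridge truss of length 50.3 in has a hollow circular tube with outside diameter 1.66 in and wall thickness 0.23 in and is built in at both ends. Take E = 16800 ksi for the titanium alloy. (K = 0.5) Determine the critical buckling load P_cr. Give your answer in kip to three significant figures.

Inner diameter d_i = 1.66 − 2×0.23 = 1.200 in
I = π(d_o⁴ − d_i⁴)/64 = π(1.66⁴ − 1.200⁴)/64 = 0.2709 in⁴
Effective length L_e = K·L = 0.5 × 50.3 = 25.15 in
P_cr = π²EI / L_e² = π² × 16800×10³ × 0.2709 / 25.15² = 7.103×10^4 lb

P_cr ≈ 71.0 kip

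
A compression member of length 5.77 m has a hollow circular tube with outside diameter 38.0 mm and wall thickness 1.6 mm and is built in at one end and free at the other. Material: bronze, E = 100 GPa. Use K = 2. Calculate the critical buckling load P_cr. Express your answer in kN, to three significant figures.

Inner diameter d_i = 38.0 − 2×1.6 = 34.80 mm
I = π(d_o⁴ − d_i⁴)/64 = π(38.0⁴ − 34.80⁴)/64 = 3.036×10^4 mm⁴
I = 3.036×10^4 mm⁴ = 3.036×10^-8 m⁴
Effective length L_e = K·L = 2 × 5.77 = 11.54 m
P_cr = π²EI / L_e² = π² × 100×10⁹ × 3.036×10^-8 / 11.54² = 225.0 N

P_cr ≈ 0.225 kN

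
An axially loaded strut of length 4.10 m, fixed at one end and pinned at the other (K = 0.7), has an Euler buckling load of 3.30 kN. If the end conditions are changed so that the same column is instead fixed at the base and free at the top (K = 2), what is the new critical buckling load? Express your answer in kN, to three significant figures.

P_cr ∝ 1/K², so P_cr,new = P_cr,old × (K_old/K_new)² = 3.30 × (0.7/2)²
= 3.30 × 0.1225 = 0.404 kN

P_cr ≈ 0.404 kN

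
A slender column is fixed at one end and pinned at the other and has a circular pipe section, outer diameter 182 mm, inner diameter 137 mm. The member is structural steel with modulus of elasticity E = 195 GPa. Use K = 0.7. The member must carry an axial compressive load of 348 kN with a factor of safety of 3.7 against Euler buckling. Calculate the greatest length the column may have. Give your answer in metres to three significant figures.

L_max ≈ 10.6 m

d_o = 182 mm, d_i = 137 mm
I = π(d_o⁴ − d_i⁴)/64 = π(182⁴ − 137.0⁴)/64 = 3.657×10^7 mm⁴
I = 3.657×10^-5 m⁴
Required critical load P_cr = n·P = 3.7 × 348 = 1288 kN = 1.288×10^6 N
From P_cr = π²EI/(K·L)²:  L = (1/K)·√(π²EI/P_cr) = (1/0.7)·√(π²×1.95×10^11×3.657×10^-5/1.288×10^6)
L = 10.6 m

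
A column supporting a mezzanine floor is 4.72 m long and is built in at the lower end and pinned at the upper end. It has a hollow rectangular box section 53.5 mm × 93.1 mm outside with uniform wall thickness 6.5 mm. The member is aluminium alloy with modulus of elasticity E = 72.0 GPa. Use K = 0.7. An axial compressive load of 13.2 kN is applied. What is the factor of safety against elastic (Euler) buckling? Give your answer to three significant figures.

n ≈ 3.67

Inner dimensions: h_i = 93.1 − 2×6.5 = 80.10 mm, b_i = 53.5 − 2×6.5 = 40.50 mm
Weak-axis I_min = (h_o·b_o³ − h_i·b_i³)/12 with b_o = 53.5, b_i = 40.50 mm (shorter outer/inner sides).
I_min = (93.1×53.5³ − 80.10×40.50³)/12 = 7.446×10^5 mm⁴
I = 7.446×10^5 mm⁴ = 7.446×10^-7 m⁴
Effective length L_e = K·L = 0.7 × 4.72 = 3.304 m
P_cr = π²EI / L_e² = π² × 72.0×10⁹ × 7.446×10^-7 / 3.304² = 4.847×10^4 N
Factor of safety n = P_cr / P = 48.471 / 13.2 = 3.67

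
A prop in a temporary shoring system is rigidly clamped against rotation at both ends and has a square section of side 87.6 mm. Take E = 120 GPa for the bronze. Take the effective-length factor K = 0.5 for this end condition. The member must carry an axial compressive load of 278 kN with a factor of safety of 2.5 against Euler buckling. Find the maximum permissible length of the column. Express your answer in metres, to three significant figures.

L_max ≈ 5.78 m

I = a⁴/12 = 87.6⁴/12 = 4.907×10^6 mm⁴
I = 4.907×10^-6 m⁴
Required critical load P_cr = n·P = 2.5 × 278 = 695.0 kN = 6.950×10^5 N
From P_cr = π²EI/(K·L)²:  L = (1/K)·√(π²EI/P_cr) = (1/0.5)·√(π²×1.20×10^11×4.907×10^-6/6.950×10^5)
L = 5.78 m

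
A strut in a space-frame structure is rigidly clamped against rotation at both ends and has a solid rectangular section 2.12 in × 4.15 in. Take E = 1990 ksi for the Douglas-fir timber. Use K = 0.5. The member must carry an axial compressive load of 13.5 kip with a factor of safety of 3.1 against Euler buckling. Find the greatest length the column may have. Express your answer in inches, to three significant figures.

Buckling occurs about the weak axis: I_min = h·b³/12 with b = 2.12 in (the shorter side).
I_min = 4.15×2.12³/12 = 3.295 in⁴
Required critical load P_cr = n·P = 3.1 × 13.5 = 41.85 kip = 4.185×10^4 lb
From P_cr = π²EI/(K·L)²:  L = (1/K)·√(π²EI/P_cr) = (1/0.5)·√(π²×1.99×10^6×3.295/4.185×10^4)
L = 78.6 in

L_max ≈ 78.6 in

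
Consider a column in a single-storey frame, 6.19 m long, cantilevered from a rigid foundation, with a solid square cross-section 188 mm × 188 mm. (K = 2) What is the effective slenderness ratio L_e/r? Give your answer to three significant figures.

For a square r = a/√12 = 188/√12 = 54.27 mm
L_e = K·L = 2 × 6.19 m = 12.38 m = 12380 mm
λ = L_e / r_min = 12380 / 54.27 = 228

λ ≈ 228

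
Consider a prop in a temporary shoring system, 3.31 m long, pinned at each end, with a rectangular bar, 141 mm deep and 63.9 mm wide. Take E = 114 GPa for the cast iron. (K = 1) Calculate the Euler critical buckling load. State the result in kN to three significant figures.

P_cr ≈ 315 kN

Buckling occurs about the weak axis: I_min = h·b³/12 with b = 63.9 mm (the shorter side).
I_min = 141×63.9³/12 = 3.066×10^6 mm⁴
I = 3.066×10^6 mm⁴ = 3.066×10^-6 m⁴
Effective length L_e = K·L = 1 × 3.31 = 3.310 m
P_cr = π²EI / L_e² = π² × 114×10⁹ × 3.066×10^-6 / 3.310² = 3.148×10^5 N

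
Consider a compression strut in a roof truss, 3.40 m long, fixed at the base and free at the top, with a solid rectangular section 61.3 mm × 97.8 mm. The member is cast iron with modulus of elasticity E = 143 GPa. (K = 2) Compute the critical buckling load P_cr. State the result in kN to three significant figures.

Buckling occurs about the weak axis: I_min = h·b³/12 with b = 61.3 mm (the shorter side).
I_min = 97.8×61.3³/12 = 1.877×10^6 mm⁴
I = 1.877×10^6 mm⁴ = 1.877×10^-6 m⁴
Effective length L_e = K·L = 2 × 3.40 = 6.800 m
P_cr = π²EI / L_e² = π² × 143×10⁹ × 1.877×10^-6 / 6.800² = 5.730×10^4 N

P_cr ≈ 57.3 kN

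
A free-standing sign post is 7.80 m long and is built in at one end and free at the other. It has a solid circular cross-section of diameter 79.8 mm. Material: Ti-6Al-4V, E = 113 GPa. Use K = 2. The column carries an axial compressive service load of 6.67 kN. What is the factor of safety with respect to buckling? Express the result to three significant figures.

n ≈ 1.37

I = πd⁴/64 = π×79.8⁴/64 = 1.991×10^6 mm⁴
I = 1.991×10^6 mm⁴ = 1.991×10^-6 m⁴
Effective length L_e = K·L = 2 × 7.80 = 15.60 m
P_cr = π²EI / L_e² = π² × 113×10⁹ × 1.991×10^-6 / 15.60² = 9.122×10^3 N
Factor of safety n = P_cr / P = 9.1224 / 6.67 = 1.37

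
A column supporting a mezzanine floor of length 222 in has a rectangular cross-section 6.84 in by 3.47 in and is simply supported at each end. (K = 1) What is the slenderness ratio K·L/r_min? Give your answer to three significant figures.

For a rectangle r_min = b/√12 = 3.47/√12 = 1.002 in
L_e = K·L = 1 × 222 = 222.0 in
λ = L_e / r_min = 222.00 / 1.002 = 222

λ ≈ 222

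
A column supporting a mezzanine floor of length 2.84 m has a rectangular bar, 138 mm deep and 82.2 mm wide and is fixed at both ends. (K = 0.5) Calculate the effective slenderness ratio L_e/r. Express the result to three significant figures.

λ ≈ 59.8

For a rectangle r_min = b/√12 = 82.2/√12 = 23.73 mm
L_e = K·L = 0.5 × 2.84 m = 1.420 m = 1420.0 mm
λ = L_e / r_min = 1420.0 / 23.73 = 59.8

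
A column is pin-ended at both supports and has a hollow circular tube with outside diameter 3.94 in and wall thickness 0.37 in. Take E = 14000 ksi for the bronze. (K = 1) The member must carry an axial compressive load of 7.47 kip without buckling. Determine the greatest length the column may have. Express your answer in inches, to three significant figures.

L_max ≈ 352 in

Inner diameter d_i = 3.94 − 2×0.37 = 3.200 in
I = π(d_o⁴ − d_i⁴)/64 = π(3.94⁴ − 3.200⁴)/64 = 6.682 in⁴
At the buckling limit P_cr = P = 7.470×10^3 lb
From P_cr = π²EI/(K·L)²:  L = (1/K)·√(π²EI/P_cr) = (1/1)·√(π²×1.40×10^7×6.682/7.470×10^3)
L = 352 in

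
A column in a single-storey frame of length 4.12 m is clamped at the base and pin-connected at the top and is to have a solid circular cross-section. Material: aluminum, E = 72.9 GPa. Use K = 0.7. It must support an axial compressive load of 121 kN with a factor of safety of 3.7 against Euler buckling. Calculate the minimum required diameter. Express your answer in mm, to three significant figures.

Required P_cr = n·P = 3.7 × 121 = 447.7 kN
L_e = K·L = 0.7 × 4.12 = 2.884 m
Required I = P_cr·L_e²/(π²E) = 4.477×10^5 × 2.884² / (π² × 7.29×10^10) = 5.175×10^-6 m⁴
I_req = 5.175×10^6 mm⁴
Solid circle: I = πd⁴/64  ⇒  d = (64I/π)^(1/4) = (64×5.175×10^6/π)^(1/4) = 101 mm

d ≈ 101 mm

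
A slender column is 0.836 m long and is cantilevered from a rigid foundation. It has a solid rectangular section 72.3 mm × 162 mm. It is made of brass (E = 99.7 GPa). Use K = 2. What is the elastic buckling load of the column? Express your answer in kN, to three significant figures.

Buckling occurs about the weak axis: I_min = h·b³/12 with b = 72.3 mm (the shorter side).
I_min = 162×72.3³/12 = 5.102×10^6 mm⁴
I = 5.102×10^6 mm⁴ = 5.102×10^-6 m⁴
Effective length L_e = K·L = 2 × 0.836 = 1.672 m
P_cr = π²EI / L_e² = π² × 99.7×10⁹ × 5.102×10^-6 / 1.672² = 1.796×10^6 N

P_cr ≈ 1800 kN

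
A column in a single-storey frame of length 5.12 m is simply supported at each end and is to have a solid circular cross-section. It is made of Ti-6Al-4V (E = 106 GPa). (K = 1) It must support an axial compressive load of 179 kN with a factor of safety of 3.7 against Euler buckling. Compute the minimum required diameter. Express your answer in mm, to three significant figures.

d ≈ 136 mm

Required P_cr = n·P = 3.7 × 179 = 662.3 kN
L_e = K·L = 1 × 5.12 = 5.120 m
Required I = P_cr·L_e²/(π²E) = 6.623×10^5 × 5.120² / (π² × 1.06×10^11) = 1.660×10^-5 m⁴
I_req = 1.660×10^7 mm⁴
Solid circle: I = πd⁴/64  ⇒  d = (64I/π)^(1/4) = (64×1.660×10^7/π)^(1/4) = 136 mm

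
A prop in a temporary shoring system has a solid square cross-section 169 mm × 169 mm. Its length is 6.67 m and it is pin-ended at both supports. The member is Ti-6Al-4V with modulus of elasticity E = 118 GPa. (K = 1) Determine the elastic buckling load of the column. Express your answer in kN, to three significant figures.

I = a⁴/12 = 169⁴/12 = 6.798×10^7 mm⁴
I = 6.798×10^7 mm⁴ = 6.798×10^-5 m⁴
Effective length L_e = K·L = 1 × 6.67 = 6.670 m
P_cr = π²EI / L_e² = π² × 118×10⁹ × 6.798×10^-5 / 6.670² = 1.779×10^6 N

P_cr ≈ 1780 kN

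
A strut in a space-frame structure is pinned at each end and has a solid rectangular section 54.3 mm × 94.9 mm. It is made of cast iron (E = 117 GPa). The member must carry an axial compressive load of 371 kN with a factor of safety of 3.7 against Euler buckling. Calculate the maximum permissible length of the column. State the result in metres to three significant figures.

L_max ≈ 1.03 m

Buckling occurs about the weak axis: I_min = h·b³/12 with b = 54.3 mm (the shorter side).
I_min = 94.9×54.3³/12 = 1.266×10^6 mm⁴
I = 1.266×10^-6 m⁴
Required critical load P_cr = n·P = 3.7 × 371 = 1373 kN = 1.373×10^6 N
From P_cr = π²EI/(K·L)²:  L = (1/K)·√(π²EI/P_cr) = (1/1)·√(π²×1.17×10^11×1.266×10^-6/1.373×10^6)
L = 1.03 m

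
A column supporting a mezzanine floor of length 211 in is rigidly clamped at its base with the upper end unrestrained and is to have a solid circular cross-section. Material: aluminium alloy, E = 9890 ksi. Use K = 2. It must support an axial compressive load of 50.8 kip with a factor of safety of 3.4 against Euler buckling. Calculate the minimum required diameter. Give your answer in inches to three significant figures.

Required P_cr = n·P = 3.4 × 50.8 = 172.7 kip
L_e = K·L = 2 × 211 = 422.0 in
Required I = P_cr·L_e²/(π²E) = 1.727×10^5 × 422.0² / (π² × 9.89×10^6) = 315.1 in⁴
Solid circle: I = πd⁴/64  ⇒  d = (64I/π)^(1/4) = (64×315.1/π)^(1/4) = 8.95 in

d ≈ 8.95 in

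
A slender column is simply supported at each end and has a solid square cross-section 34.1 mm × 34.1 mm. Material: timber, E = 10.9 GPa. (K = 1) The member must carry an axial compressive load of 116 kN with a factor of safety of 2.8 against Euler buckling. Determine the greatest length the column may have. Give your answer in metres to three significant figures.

L_max ≈ 0.193 m

I = a⁴/12 = 34.1⁴/12 = 1.127×10^5 mm⁴
I = 1.127×10^-7 m⁴
Required critical load P_cr = n·P = 2.8 × 116 = 324.8 kN = 3.248×10^5 N
From P_cr = π²EI/(K·L)²:  L = (1/K)·√(π²EI/P_cr) = (1/1)·√(π²×1.09×10^10×1.127×10^-7/3.248×10^5)
L = 0.193 m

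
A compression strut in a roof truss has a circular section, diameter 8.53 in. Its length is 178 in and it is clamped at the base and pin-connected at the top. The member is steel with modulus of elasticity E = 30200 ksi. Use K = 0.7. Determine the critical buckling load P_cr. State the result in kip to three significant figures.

I = πd⁴/64 = π×8.53⁴/64 = 259.9 in⁴
Effective length L_e = K·L = 0.7 × 178 = 124.6 in
P_cr = π²EI / L_e² = π² × 30200×10³ × 259.9 / 124.6² = 4.989×10^6 lb

P_cr ≈ 4990 kip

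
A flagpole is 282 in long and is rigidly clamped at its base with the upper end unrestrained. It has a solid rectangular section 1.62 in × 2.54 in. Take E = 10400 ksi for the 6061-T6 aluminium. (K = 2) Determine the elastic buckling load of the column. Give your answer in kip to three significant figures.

P_cr ≈ 0.290 kip

Buckling occurs about the weak axis: I_min = h·b³/12 with b = 1.62 in (the shorter side).
I_min = 2.54×1.62³/12 = 0.8999 in⁴
Effective length L_e = K·L = 2 × 282 = 564.0 in
P_cr = π²EI / L_e² = π² × 10400×10³ × 0.8999 / 564.0² = 290.4 lb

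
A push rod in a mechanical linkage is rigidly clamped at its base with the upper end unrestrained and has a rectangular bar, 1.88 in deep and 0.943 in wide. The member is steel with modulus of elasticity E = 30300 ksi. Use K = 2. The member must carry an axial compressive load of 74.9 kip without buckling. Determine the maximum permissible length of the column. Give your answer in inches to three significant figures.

L_max ≈ 11.5 in

Buckling occurs about the weak axis: I_min = h·b³/12 with b = 0.943 in (the shorter side).
I_min = 1.88×0.943³/12 = 0.1314 in⁴
At the buckling limit P_cr = P = 7.490×10^4 lb
From P_cr = π²EI/(K·L)²:  L = (1/K)·√(π²EI/P_cr) = (1/2)·√(π²×3.03×10^7×0.1314/7.490×10^4)
L = 11.5 in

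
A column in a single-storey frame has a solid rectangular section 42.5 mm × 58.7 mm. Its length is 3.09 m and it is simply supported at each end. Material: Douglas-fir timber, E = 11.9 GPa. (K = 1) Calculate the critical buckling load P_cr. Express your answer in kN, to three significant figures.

Buckling occurs about the weak axis: I_min = h·b³/12 with b = 42.5 mm (the shorter side).
I_min = 58.7×42.5³/12 = 3.755×10^5 mm⁴
I = 3.755×10^5 mm⁴ = 3.755×10^-7 m⁴
Effective length L_e = K·L = 1 × 3.09 = 3.090 m
P_cr = π²EI / L_e² = π² × 11.9×10⁹ × 3.755×10^-7 / 3.090² = 4.619×10^3 N

P_cr ≈ 4.62 kN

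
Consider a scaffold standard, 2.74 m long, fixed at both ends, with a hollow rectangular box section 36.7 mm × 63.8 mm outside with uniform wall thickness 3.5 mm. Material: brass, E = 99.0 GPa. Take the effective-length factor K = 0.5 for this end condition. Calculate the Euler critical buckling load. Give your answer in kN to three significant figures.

P_cr ≈ 72.3 kN

Inner dimensions: h_i = 63.8 − 2×3.5 = 56.80 mm, b_i = 36.7 − 2×3.5 = 29.70 mm
Weak-axis I_min = (h_o·b_o³ − h_i·b_i³)/12 with b_o = 36.7, b_i = 29.70 mm (shorter outer/inner sides).
I_min = (63.8×36.7³ − 56.80×29.70³)/12 = 1.388×10^5 mm⁴
I = 1.388×10^5 mm⁴ = 1.388×10^-7 m⁴
Effective length L_e = K·L = 0.5 × 2.74 = 1.370 m
P_cr = π²EI / L_e² = π² × 99.0×10⁹ × 1.388×10^-7 / 1.370² = 7.226×10^4 N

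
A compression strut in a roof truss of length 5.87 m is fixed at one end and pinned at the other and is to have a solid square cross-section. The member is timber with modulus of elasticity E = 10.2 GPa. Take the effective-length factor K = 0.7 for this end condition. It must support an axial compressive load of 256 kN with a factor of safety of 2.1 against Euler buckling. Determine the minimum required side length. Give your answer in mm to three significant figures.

a ≈ 181 mm

Required P_cr = n·P = 2.1 × 256 = 537.6 kN
L_e = K·L = 0.7 × 5.87 = 4.109 m
Required I = P_cr·L_e²/(π²E) = 5.376×10^5 × 4.109² / (π² × 1.02×10^10) = 9.016×10^-5 m⁴
I_req = 9.016×10^7 mm⁴
Solid square: I = a⁴/12  ⇒  a = (12I)^(1/4) = (12×9.016×10^7)^(1/4) = 181 mm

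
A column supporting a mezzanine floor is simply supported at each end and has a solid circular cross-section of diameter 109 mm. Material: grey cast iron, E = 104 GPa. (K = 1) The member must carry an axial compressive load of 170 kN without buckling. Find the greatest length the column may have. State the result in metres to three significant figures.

L_max ≈ 6.47 m

I = πd⁴/64 = π×109⁴/64 = 6.929×10^6 mm⁴
I = 6.929×10^-6 m⁴
At the buckling limit P_cr = P = 1.700×10^5 N
From P_cr = π²EI/(K·L)²:  L = (1/K)·√(π²EI/P_cr) = (1/1)·√(π²×1.04×10^11×6.929×10^-6/1.700×10^5)
L = 6.47 m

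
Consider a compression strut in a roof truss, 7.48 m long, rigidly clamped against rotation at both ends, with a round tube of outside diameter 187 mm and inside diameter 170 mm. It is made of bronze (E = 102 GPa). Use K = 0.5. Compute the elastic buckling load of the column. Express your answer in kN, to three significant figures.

d_o = 187 mm, d_i = 170 mm
I = π(d_o⁴ − d_i⁴)/64 = π(187⁴ − 170.0⁴)/64 = 1.903×10^7 mm⁴
I = 1.903×10^7 mm⁴ = 1.903×10^-5 m⁴
Effective length L_e = K·L = 0.5 × 7.48 = 3.740 m
P_cr = π²EI / L_e² = π² × 102×10⁹ × 1.903×10^-5 / 3.740² = 1.369×10^6 N

P_cr ≈ 1370 kN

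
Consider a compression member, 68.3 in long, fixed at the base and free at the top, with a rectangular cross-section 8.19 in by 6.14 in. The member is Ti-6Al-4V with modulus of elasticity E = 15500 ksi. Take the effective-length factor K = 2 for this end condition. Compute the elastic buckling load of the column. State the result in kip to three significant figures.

Buckling occurs about the weak axis: I_min = h·b³/12 with b = 6.14 in (the shorter side).
I_min = 8.19×6.14³/12 = 158.0 in⁴
Effective length L_e = K·L = 2 × 68.3 = 136.6 in
P_cr = π²EI / L_e² = π² × 15500×10³ × 158.0 / 136.6² = 1.295×10^6 lb

P_cr ≈ 1300 kip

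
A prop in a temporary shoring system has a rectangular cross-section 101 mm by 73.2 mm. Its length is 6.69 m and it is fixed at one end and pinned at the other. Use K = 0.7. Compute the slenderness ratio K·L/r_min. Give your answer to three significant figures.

λ ≈ 222

Buckling occurs about the weak axis: I_min = h·b³/12 with b = 73.2 mm (the shorter side).
I_min = 101×73.2³/12 = 3.301×10^6 mm⁴
A = 7.393×10^3 mm²;  r_min = √(I/A) = √(3.301×10^6/7.393×10^3) = 21.13 mm
L_e = K·L = 0.7 × 6.69 m = 4.683 m = 4683.0 mm
λ = L_e / r_min = 4683.0 / 21.13 = 222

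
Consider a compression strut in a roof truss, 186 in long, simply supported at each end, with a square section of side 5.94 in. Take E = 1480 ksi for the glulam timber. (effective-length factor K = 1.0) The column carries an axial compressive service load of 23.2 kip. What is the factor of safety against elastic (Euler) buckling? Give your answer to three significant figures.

I = a⁴/12 = 5.94⁴/12 = 103.7 in⁴
Effective length L_e = K·L = 1 × 186 = 186.0 in
P_cr = π²EI / L_e² = π² × 1480×10³ × 103.7 / 186.0² = 4.380×10^4 lb
Factor of safety n = P_cr / P = 43.803 / 23.2 = 1.89

n ≈ 1.89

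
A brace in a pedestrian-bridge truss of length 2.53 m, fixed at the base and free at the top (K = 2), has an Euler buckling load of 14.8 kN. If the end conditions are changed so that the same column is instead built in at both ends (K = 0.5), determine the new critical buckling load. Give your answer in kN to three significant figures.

P_cr ≈ 237 kN

P_cr ∝ 1/K², so P_cr,new = P_cr,old × (K_old/K_new)² = 14.8 × (2/0.5)²
= 14.8 × 16.00 = 237 kN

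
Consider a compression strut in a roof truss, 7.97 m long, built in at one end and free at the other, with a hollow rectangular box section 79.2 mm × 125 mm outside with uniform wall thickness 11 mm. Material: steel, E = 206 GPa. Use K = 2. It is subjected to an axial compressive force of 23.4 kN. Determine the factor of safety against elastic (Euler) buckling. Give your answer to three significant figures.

Inner dimensions: h_i = 125 − 2×11 = 103.0 mm, b_i = 79.2 − 2×11 = 57.20 mm
Weak-axis I_min = (h_o·b_o³ − h_i·b_i³)/12 with b_o = 79.2, b_i = 57.20 mm (shorter outer/inner sides).
I_min = (125×79.2³ − 103.0×57.20³)/12 = 3.569×10^6 mm⁴
I = 3.569×10^6 mm⁴ = 3.569×10^-6 m⁴
Effective length L_e = K·L = 2 × 7.97 = 15.94 m
P_cr = π²EI / L_e² = π² × 206×10⁹ × 3.569×10^-6 / 15.94² = 2.856×10^4 N
Factor of safety n = P_cr / P = 28.555 / 23.4 = 1.22

n ≈ 1.22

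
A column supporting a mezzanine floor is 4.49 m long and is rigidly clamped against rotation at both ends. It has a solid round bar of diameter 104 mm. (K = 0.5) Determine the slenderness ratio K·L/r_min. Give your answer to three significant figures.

λ ≈ 86.3

For a solid circle r = d/4 = 104/4 = 26.00 mm
L_e = K·L = 0.5 × 4.49 m = 2.245 m = 2245.0 mm
λ = L_e / r_min = 2245.0 / 26.00 = 86.3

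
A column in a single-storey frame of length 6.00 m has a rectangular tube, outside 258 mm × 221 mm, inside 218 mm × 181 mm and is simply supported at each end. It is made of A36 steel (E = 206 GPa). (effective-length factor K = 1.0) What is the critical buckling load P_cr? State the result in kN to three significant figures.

P_cr ≈ 7020 kN

Weak-axis I_min = (h_o·b_o³ − h_i·b_i³)/12 with b_o = 221, b_i = 181.0 mm (shorter outer/inner sides).
I_min = (258×221³ − 218.0×181.0³)/12 = 1.243×10^8 mm⁴
I = 1.243×10^8 mm⁴ = 1.243×10^-4 m⁴
Effective length L_e = K·L = 1 × 6.00 = 6.000 m
P_cr = π²EI / L_e² = π² × 206×10⁹ × 1.243×10^-4 / 6.000² = 7.022×10^6 N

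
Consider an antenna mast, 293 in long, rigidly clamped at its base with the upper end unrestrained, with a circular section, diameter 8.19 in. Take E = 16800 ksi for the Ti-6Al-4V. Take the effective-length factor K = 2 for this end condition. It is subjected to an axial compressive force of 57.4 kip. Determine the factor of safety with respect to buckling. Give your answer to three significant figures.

n ≈ 1.86

I = πd⁴/64 = π×8.19⁴/64 = 220.9 in⁴
Effective length L_e = K·L = 2 × 293 = 586.0 in
P_cr = π²EI / L_e² = π² × 16800×10³ × 220.9 / 586.0² = 1.066×10^5 lb
Factor of safety n = P_cr / P = 106.64 / 57.4 = 1.86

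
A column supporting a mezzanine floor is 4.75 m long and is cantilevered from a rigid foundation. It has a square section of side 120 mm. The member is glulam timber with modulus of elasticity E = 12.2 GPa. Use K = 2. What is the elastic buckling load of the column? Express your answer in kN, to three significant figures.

I = a⁴/12 = 120⁴/12 = 1.728×10^7 mm⁴
I = 1.728×10^7 mm⁴ = 1.728×10^-5 m⁴
Effective length L_e = K·L = 2 × 4.75 = 9.500 m
P_cr = π²EI / L_e² = π² × 12.2×10⁹ × 1.728×10^-5 / 9.500² = 2.305×10^4 N

P_cr ≈ 23.1 kN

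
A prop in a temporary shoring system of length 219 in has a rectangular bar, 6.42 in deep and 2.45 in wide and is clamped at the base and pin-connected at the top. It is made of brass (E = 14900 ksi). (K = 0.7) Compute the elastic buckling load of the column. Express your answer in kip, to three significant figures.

P_cr ≈ 49.2 kip

Buckling occurs about the weak axis: I_min = h·b³/12 with b = 2.45 in (the shorter side).
I_min = 6.42×2.45³/12 = 7.868 in⁴
Effective length L_e = K·L = 0.7 × 219 = 153.3 in
P_cr = π²EI / L_e² = π² × 14900×10³ × 7.868 / 153.3² = 4.923×10^4 lb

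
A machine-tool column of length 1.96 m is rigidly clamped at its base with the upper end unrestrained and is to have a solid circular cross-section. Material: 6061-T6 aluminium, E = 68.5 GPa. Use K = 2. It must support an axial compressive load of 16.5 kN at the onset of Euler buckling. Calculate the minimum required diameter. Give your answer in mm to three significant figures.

d ≈ 52.6 mm

L_e = K·L = 2 × 1.96 = 3.920 m
Required I = P_cr·L_e²/(π²E) = 1.650×10^4 × 3.920² / (π² × 6.85×10^10) = 3.750×10^-7 m⁴
I_req = 3.750×10^5 mm⁴
Solid circle: I = πd⁴/64  ⇒  d = (64I/π)^(1/4) = (64×3.750×10^5/π)^(1/4) = 52.6 mm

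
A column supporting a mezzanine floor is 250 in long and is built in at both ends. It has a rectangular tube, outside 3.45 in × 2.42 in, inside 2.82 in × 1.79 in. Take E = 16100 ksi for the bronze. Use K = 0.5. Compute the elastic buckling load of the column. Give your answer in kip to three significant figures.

P_cr ≈ 27.7 kip

Weak-axis I_min = (h_o·b_o³ − h_i·b_i³)/12 with b_o = 2.42, b_i = 1.790 in (shorter outer/inner sides).
I_min = (3.45×2.42³ − 2.820×1.790³)/12 = 2.727 in⁴
Effective length L_e = K·L = 0.5 × 250 = 125.0 in
P_cr = π²EI / L_e² = π² × 16100×10³ × 2.727 / 125.0² = 2.773×10^4 lb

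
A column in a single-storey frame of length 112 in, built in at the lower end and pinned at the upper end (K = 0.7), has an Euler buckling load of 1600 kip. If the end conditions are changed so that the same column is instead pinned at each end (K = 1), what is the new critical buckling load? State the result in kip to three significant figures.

P_cr ≈ 784 kip

P_cr ∝ 1/K², so P_cr,new = P_cr,old × (K_old/K_new)² = 1600 × (0.7/1)²
= 1600 × 0.4900 = 784 kip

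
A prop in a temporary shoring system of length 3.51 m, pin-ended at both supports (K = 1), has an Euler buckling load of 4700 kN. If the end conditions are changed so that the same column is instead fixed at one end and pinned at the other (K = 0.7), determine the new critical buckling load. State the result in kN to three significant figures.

P_cr ≈ 9590 kN

P_cr ∝ 1/K², so P_cr,new = P_cr,old × (K_old/K_new)² = 4700 × (1/0.7)²
= 4700 × 2.041 = 9590 kN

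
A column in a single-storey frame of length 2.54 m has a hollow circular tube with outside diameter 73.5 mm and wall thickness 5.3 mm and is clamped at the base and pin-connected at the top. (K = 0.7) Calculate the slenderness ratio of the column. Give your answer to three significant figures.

λ ≈ 73.5

Inner diameter d_i = 73.5 − 2×5.3 = 62.90 mm
I = π(d_o⁴ − d_i⁴)/64 = π(73.5⁴ − 62.90⁴)/64 = 6.642×10^5 mm⁴
A = 1.136×10^3 mm²;  r_min = √(I/A) = √(6.642×10^5/1.136×10^3) = 24.19 mm
L_e = K·L = 0.7 × 2.54 m = 1.778 m = 1778.0 mm
λ = L_e / r_min = 1778.0 / 24.19 = 73.5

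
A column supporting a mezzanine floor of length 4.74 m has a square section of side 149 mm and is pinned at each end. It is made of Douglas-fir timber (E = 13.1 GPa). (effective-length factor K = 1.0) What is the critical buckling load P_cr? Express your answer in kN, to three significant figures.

P_cr ≈ 236 kN

I = a⁴/12 = 149⁴/12 = 4.107×10^7 mm⁴
I = 4.107×10^7 mm⁴ = 4.107×10^-5 m⁴
Effective length L_e = K·L = 1 × 4.74 = 4.740 m
P_cr = π²EI / L_e² = π² × 13.1×10⁹ × 4.107×10^-5 / 4.740² = 2.364×10^5 N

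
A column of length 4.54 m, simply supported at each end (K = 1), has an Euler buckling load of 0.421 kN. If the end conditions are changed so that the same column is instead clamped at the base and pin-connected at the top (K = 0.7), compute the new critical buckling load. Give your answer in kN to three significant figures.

P_cr ∝ 1/K², so P_cr,new = P_cr,old × (K_old/K_new)² = 0.421 × (1/0.7)²
= 0.421 × 2.041 = 0.859 kN

P_cr ≈ 0.859 kN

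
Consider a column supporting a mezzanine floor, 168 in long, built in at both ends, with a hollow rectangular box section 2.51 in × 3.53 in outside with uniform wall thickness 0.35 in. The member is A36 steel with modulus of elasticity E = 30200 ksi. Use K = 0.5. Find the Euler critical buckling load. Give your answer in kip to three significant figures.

Inner dimensions: h_i = 3.53 − 2×0.35 = 2.830 in, b_i = 2.51 − 2×0.35 = 1.810 in
Weak-axis I_min = (h_o·b_o³ − h_i·b_i³)/12 with b_o = 2.51, b_i = 1.810 in (shorter outer/inner sides).
I_min = (3.53×2.51³ − 2.830×1.810³)/12 = 3.253 in⁴
Effective length L_e = K·L = 0.5 × 168 = 84.00 in
P_cr = π²EI / L_e² = π² × 30200×10³ × 3.253 / 84.00² = 1.374×10^5 lb

P_cr ≈ 137 kip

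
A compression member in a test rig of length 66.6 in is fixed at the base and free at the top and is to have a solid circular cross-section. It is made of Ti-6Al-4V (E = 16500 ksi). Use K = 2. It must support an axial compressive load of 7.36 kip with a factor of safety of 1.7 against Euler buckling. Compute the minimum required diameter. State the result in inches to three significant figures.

d ≈ 2.30 in

Required P_cr = n·P = 1.7 × 7.36 = 12.51 kip
L_e = K·L = 2 × 66.6 = 133.2 in
Required I = P_cr·L_e²/(π²E) = 1.251×10^4 × 133.2² / (π² × 1.65×10^7) = 1.363 in⁴
Solid circle: I = πd⁴/64  ⇒  d = (64I/π)^(1/4) = (64×1.363/π)^(1/4) = 2.30 in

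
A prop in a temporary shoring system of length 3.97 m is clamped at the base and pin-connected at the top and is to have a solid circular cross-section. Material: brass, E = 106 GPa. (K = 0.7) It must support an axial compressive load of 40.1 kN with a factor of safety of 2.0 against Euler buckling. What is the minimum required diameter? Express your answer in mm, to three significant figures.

d ≈ 58.9 mm

Required P_cr = n·P = 2.0 × 40.1 = 80.20 kN
L_e = K·L = 0.7 × 3.97 = 2.779 m
Required I = P_cr·L_e²/(π²E) = 8.020×10^4 × 2.779² / (π² × 1.06×10^11) = 5.920×10^-7 m⁴
I_req = 5.920×10^5 mm⁴
Solid circle: I = πd⁴/64  ⇒  d = (64I/π)^(1/4) = (64×5.920×10^5/π)^(1/4) = 58.9 mm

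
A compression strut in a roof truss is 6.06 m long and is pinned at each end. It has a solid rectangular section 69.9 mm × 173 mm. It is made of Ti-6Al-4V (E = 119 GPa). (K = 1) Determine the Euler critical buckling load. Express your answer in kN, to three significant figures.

P_cr ≈ 157 kN

Buckling occurs about the weak axis: I_min = h·b³/12 with b = 69.9 mm (the shorter side).
I_min = 173×69.9³/12 = 4.924×10^6 mm⁴
I = 4.924×10^6 mm⁴ = 4.924×10^-6 m⁴
Effective length L_e = K·L = 1 × 6.06 = 6.060 m
P_cr = π²EI / L_e² = π² × 119×10⁹ × 4.924×10^-6 / 6.060² = 1.575×10^5 N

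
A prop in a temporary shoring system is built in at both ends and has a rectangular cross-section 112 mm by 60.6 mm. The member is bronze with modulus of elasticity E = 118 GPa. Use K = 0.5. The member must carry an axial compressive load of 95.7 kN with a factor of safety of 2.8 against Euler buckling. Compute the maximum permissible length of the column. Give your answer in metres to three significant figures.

L_max ≈ 6.01 m

Buckling occurs about the weak axis: I_min = h·b³/12 with b = 60.6 mm (the shorter side).
I_min = 112×60.6³/12 = 2.077×10^6 mm⁴
I = 2.077×10^-6 m⁴
Required critical load P_cr = n·P = 2.8 × 95.7 = 268.0 kN = 2.680×10^5 N
From P_cr = π²EI/(K·L)²:  L = (1/K)·√(π²EI/P_cr) = (1/0.5)·√(π²×1.18×10^11×2.077×10^-6/2.680×10^5)
L = 6.01 m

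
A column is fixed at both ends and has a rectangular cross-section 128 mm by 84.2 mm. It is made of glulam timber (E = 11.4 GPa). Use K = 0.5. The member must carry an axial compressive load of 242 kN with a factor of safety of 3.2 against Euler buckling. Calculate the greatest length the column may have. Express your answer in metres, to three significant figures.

Buckling occurs about the weak axis: I_min = h·b³/12 with b = 84.2 mm (the shorter side).
I_min = 128×84.2³/12 = 6.367×10^6 mm⁴
I = 6.367×10^-6 m⁴
Required critical load P_cr = n·P = 3.2 × 242 = 774.4 kN = 7.744×10^5 N
From P_cr = π²EI/(K·L)²:  L = (1/K)·√(π²EI/P_cr) = (1/0.5)·√(π²×1.14×10^10×6.367×10^-6/7.744×10^5)
L = 1.92 m

L_max ≈ 1.92 m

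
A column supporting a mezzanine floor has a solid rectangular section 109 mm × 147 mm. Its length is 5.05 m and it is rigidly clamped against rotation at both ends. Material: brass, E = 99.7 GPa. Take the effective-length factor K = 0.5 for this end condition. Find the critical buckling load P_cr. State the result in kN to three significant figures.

Buckling occurs about the weak axis: I_min = h·b³/12 with b = 109 mm (the shorter side).
I_min = 147×109³/12 = 1.586×10^7 mm⁴
I = 1.586×10^7 mm⁴ = 1.586×10^-5 m⁴
Effective length L_e = K·L = 0.5 × 5.05 = 2.525 m
P_cr = π²EI / L_e² = π² × 99.7×10⁹ × 1.586×10^-5 / 2.525² = 2.448×10^6 N

P_cr ≈ 2450 kN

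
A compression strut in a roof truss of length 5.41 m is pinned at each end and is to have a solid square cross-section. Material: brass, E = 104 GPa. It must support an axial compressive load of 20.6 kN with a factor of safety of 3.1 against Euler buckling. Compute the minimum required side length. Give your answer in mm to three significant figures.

a ≈ 68.4 mm

Required P_cr = n·P = 3.1 × 20.6 = 63.86 kN
L_e = K·L = 1 × 5.41 = 5.410 m
Required I = P_cr·L_e²/(π²E) = 6.386×10^4 × 5.410² / (π² × 1.04×10^11) = 1.821×10^-6 m⁴
I_req = 1.821×10^6 mm⁴
Solid square: I = a⁴/12  ⇒  a = (12I)^(1/4) = (12×1.821×10^6)^(1/4) = 68.4 mm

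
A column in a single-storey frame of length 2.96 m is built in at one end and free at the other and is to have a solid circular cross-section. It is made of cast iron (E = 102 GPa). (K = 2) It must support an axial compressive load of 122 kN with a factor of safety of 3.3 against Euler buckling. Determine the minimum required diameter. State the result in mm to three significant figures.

d ≈ 130 mm

Required P_cr = n·P = 3.3 × 122 = 402.6 kN
L_e = K·L = 2 × 2.96 = 5.920 m
Required I = P_cr·L_e²/(π²E) = 4.026×10^5 × 5.920² / (π² × 1.02×10^11) = 1.402×10^-5 m⁴
I_req = 1.402×10^7 mm⁴
Solid circle: I = πd⁴/64  ⇒  d = (64I/π)^(1/4) = (64×1.402×10^7/π)^(1/4) = 130 mm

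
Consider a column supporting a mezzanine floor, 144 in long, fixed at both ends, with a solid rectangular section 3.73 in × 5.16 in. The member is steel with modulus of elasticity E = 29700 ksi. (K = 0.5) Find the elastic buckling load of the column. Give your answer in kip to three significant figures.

P_cr ≈ 1260 kip

Buckling occurs about the weak axis: I_min = h·b³/12 with b = 3.73 in (the shorter side).
I_min = 5.16×3.73³/12 = 22.31 in⁴
Effective length L_e = K·L = 0.5 × 144 = 72.00 in
P_cr = π²EI / L_e² = π² × 29700×10³ × 22.31 / 72.00² = 1.262×10^6 lb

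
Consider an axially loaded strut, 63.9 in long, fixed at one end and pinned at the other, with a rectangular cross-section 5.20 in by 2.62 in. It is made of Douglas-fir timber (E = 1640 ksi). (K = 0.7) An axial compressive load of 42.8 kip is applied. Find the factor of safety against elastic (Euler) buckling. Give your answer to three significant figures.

n ≈ 1.47

Buckling occurs about the weak axis: I_min = h·b³/12 with b = 2.62 in (the shorter side).
I_min = 5.20×2.62³/12 = 7.793 in⁴
Effective length L_e = K·L = 0.7 × 63.9 = 44.73 in
P_cr = π²EI / L_e² = π² × 1640×10³ × 7.793 / 44.73² = 6.305×10^4 lb
Factor of safety n = P_cr / P = 63.048 / 42.8 = 1.47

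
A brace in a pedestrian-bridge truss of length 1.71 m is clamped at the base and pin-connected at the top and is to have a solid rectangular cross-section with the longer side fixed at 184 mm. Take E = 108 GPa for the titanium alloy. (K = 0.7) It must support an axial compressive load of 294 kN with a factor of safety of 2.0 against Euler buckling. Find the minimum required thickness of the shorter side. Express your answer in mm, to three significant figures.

b ≈ 37.2 mm

Required P_cr = n·P = 2.0 × 294 = 588.0 kN
L_e = K·L = 0.7 × 1.71 = 1.197 m
Required I = P_cr·L_e²/(π²E) = 5.880×10^5 × 1.197² / (π² × 1.08×10^11) = 7.904×10^-7 m⁴
I_req = 7.904×10^5 mm⁴
Rectangle, weak axis: I_min = h·b³/12 with h = 184 mm fixed  ⇒  b = (12I/h)^(1/3) = 37.2 mm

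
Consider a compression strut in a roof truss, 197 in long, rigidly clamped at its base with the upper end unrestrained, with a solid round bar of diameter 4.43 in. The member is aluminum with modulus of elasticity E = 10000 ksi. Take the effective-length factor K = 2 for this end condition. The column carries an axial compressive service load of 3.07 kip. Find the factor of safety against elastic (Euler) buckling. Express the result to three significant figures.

n ≈ 3.92

I = πd⁴/64 = π×4.43⁴/64 = 18.91 in⁴
Effective length L_e = K·L = 2 × 197 = 394.0 in
P_cr = π²EI / L_e² = π² × 10000×10³ × 18.91 / 394.0² = 1.202×10^4 lb
Factor of safety n = P_cr / P = 12.020 / 3.07 = 3.92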